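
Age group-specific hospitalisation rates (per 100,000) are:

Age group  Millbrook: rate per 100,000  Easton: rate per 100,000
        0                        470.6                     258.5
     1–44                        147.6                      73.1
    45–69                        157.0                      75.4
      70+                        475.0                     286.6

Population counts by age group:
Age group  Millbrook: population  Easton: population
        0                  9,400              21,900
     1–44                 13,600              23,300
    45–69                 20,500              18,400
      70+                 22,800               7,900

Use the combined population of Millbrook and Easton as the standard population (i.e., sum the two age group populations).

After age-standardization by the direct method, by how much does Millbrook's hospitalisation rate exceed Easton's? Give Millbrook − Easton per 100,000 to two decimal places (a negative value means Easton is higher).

133.13

Combined standard total = 137,800; weights = 0.2271, 0.2678, 0.2823, 0.2228.
Millbrook: 0.2271×470.6 + 0.2678×147.6 + 0.2823×157.0 + 0.2228×475.0 = 296.5604 per 100,000.
Easton: 0.2271×258.5 + 0.2678×73.1 + 0.2823×75.4 + 0.2228×286.6 = 163.4261 per 100,000.
Difference = 296.5604 − 163.4261 = 133.1343.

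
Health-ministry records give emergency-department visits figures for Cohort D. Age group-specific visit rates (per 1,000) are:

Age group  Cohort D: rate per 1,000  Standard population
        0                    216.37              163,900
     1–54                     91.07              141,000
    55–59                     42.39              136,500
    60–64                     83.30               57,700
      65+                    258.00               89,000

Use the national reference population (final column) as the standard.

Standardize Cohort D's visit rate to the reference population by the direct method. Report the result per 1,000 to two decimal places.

Standard total = 588,100; weights = 0.2787, 0.2398, 0.2321, 0.0981, 0.1513.
Standardized rate: 0.2787×216.37 + 0.2398×91.07 + 0.2321×42.39 + 0.0981×83.30 + 0.1513×258.00 = 139.1916 per 1,000.

139.19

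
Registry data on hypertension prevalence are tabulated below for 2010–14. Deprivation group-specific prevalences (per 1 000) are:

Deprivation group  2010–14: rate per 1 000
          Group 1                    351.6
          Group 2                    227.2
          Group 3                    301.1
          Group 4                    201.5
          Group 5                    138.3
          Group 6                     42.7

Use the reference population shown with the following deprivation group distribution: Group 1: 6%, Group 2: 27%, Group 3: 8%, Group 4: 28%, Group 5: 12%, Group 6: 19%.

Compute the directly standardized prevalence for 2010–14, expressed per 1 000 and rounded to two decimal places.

187.66

Standard weights: 0.06, 0.27, 0.08, 0.28, 0.12, 0.19.
Standardized rate: 0.0600×351.6 + 0.2700×227.2 + 0.0800×301.1 + 0.2800×201.5 + 0.1200×138.3 + 0.1900×42.7 = 187.6570 per 1 000.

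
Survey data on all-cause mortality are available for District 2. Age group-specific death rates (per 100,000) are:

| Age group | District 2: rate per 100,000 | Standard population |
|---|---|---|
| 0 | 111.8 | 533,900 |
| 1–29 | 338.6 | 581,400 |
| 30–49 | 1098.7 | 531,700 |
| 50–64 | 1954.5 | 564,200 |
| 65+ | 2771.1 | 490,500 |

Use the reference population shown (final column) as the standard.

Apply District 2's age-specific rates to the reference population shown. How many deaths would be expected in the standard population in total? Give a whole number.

33027

Expected deaths = Σ (standard pop × age-specific rate ÷ 100,000)
= 533,900×111.8/100,000 + 581,400×338.6/100,000 + 531,700×1098.7/100,000 + 564,200×1954.5/100,000 + 490,500×2771.1/100,000
= 596.90 + 1968.62 + 5841.79 + 11027.29 + 13592.25 = 33026.84.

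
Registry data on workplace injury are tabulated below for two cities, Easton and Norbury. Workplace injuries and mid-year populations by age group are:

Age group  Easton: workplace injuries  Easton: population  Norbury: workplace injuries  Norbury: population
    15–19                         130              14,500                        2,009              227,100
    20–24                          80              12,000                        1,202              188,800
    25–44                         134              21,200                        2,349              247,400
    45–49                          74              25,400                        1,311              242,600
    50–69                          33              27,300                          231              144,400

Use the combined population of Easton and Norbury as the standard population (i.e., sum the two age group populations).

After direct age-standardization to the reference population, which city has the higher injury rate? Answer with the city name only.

Age-specific rates per 10,000 for Easton: 89.66, 66.67, 63.21, 29.13, 12.09.
For Norbury: 88.46, 63.67, 94.95, 54.04, 16.00.
Combined standard total = 1,150,700; weights = 0.2100, 0.1745, 0.2334, 0.2329, 0.1492.
Easton: 0.2100×89.66 + 0.1745×66.67 + 0.2334×63.21 + 0.2329×29.13 + 0.1492×12.09 = 53.8005 per 10,000.
Norbury: 0.2100×88.46 + 0.1745×63.67 + 0.2334×94.95 + 0.2329×54.04 + 0.1492×16.00 = 66.8193 per 10,000.

Norbury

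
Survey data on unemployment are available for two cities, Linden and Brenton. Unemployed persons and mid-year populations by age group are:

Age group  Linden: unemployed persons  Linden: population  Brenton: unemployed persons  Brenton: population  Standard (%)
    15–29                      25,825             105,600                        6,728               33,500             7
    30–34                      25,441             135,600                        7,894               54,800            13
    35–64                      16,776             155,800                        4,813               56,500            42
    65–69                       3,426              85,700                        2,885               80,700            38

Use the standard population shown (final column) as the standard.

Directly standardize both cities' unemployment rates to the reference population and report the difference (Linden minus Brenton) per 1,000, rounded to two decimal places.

Age-specific rates per 1,000 for Linden: 244.555, 187.618, 107.677, 39.977.
For Brenton: 200.836, 144.051, 85.186, 35.750.
Standard weights: 0.07, 0.13, 0.42, 0.38.
Linden: 0.0700×244.555 + 0.1300×187.618 + 0.4200×107.677 + 0.3800×39.977 = 101.9244 per 1,000.
Brenton: 0.0700×200.836 + 0.1300×144.051 + 0.4200×85.186 + 0.3800×35.750 = 82.1481 per 1,000.
Difference = 101.9244 − 82.1481 = 19.7764.

19.78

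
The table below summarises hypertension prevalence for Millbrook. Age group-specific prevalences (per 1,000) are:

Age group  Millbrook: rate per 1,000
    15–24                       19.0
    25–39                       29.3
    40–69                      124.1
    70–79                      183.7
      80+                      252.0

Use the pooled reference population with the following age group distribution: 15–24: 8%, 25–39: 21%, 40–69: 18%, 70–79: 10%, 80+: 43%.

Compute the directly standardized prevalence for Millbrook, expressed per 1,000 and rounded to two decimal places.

156.74

Standard weights: 0.08, 0.21, 0.18, 0.10, 0.43.
Standardized rate: 0.0800×19.0 + 0.2100×29.3 + 0.1800×124.1 + 0.1000×183.7 + 0.4300×252.0 = 156.7410 per 1,000.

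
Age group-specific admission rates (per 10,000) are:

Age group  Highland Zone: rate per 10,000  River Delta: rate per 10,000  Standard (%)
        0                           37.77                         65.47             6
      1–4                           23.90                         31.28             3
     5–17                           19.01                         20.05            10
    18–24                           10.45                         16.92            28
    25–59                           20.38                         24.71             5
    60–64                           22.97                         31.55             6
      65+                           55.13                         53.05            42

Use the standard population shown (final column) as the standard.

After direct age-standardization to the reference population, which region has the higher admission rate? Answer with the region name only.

River Delta

Standard weights: 0.06, 0.03, 0.10, 0.28, 0.05, 0.06, 0.42.
The Highland Zone: 0.0600×37.77 + 0.0300×23.90 + 0.1000×19.01 + 0.2800×10.45 + 0.0500×20.38 + 0.0600×22.97 + 0.4200×55.13 = 33.3620 per 10,000.
The River Delta: 0.0600×65.47 + 0.0300×31.28 + 0.1000×20.05 + 0.2800×16.92 + 0.0500×24.71 + 0.0600×31.55 + 0.4200×53.05 = 37.0187 per 10,000.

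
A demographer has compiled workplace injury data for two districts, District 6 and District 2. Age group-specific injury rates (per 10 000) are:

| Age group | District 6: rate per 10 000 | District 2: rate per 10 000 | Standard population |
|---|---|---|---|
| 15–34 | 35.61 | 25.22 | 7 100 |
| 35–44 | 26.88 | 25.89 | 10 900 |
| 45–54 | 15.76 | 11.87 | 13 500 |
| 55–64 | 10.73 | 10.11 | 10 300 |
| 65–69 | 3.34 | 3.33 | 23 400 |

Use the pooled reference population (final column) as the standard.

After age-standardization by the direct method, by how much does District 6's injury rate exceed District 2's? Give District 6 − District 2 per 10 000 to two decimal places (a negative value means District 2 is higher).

2.20

Standard total = 65 200; weights = 0.1089, 0.1672, 0.2071, 0.1580, 0.3589.
District 6: 0.1089×35.61 + 0.1672×26.88 + 0.2071×15.76 + 0.1580×10.73 + 0.3589×3.34 = 14.5285 per 10 000.
District 2: 0.1089×25.22 + 0.1672×25.89 + 0.2071×11.87 + 0.1580×10.11 + 0.3589×3.33 = 12.3246 per 10 000.
Difference = 14.5285 − 12.3246 = 2.2039.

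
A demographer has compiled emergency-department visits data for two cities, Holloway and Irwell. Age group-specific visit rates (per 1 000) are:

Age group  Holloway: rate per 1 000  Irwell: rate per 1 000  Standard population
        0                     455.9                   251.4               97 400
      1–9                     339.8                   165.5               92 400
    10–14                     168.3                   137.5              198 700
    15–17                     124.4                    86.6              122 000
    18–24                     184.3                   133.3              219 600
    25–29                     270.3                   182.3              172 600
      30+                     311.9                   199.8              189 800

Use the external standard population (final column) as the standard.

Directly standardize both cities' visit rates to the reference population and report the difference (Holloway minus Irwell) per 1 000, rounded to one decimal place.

86.4

Standard total = 1 092 500; weights = 0.0892, 0.0846, 0.1819, 0.1117, 0.2010, 0.1580, 0.1737.
Holloway: 0.0892×455.9 + 0.0846×339.8 + 0.1819×168.3 + 0.1117×124.4 + 0.2010×184.3 + 0.1580×270.3 + 0.1737×311.9 = 247.8214 per 1 000.
Irwell: 0.0892×251.4 + 0.0846×165.5 + 0.1819×137.5 + 0.1117×86.6 + 0.2010×133.3 + 0.1580×182.3 + 0.1737×199.8 = 161.3956 per 1 000.
Difference = 247.8214 − 161.3956 = 86.4258.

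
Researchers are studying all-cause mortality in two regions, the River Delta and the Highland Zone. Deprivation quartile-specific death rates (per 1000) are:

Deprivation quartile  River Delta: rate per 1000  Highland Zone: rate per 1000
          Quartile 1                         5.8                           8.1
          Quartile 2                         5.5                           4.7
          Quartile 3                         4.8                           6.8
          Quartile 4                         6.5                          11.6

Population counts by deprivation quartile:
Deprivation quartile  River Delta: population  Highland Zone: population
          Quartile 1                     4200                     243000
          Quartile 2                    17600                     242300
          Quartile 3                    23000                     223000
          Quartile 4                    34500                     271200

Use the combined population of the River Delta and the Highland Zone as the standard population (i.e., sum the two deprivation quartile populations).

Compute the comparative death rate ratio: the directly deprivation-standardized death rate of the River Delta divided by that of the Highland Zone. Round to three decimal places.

Combined standard total = 1058800; weights = 0.2335, 0.2455, 0.2323, 0.2887.
The River Delta: 0.2335×5.8 + 0.2455×5.5 + 0.2323×4.8 + 0.2887×6.5 = 5.6961 per 1000.
The Highland Zone: 0.2335×8.1 + 0.2455×4.7 + 0.2323×6.8 + 0.2887×11.6 = 7.9739 per 1000.
Ratio = 5.6961 ÷ 7.9739 = 0.71435.

0.714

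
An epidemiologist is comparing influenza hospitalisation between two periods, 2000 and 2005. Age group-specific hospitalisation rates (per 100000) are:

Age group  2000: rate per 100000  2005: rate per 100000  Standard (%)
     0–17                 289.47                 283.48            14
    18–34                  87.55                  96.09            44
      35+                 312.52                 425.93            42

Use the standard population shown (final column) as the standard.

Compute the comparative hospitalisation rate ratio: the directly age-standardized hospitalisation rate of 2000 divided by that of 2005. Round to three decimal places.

Standard weights: 0.14, 0.44, 0.42.
2000: 0.1400×289.47 + 0.4400×87.55 + 0.4200×312.52 = 210.3062 per 100000.
2005: 0.1400×283.48 + 0.4400×96.09 + 0.4200×425.93 = 260.8574 per 100000.
Ratio = 210.3062 ÷ 260.8574 = 0.80621.

0.806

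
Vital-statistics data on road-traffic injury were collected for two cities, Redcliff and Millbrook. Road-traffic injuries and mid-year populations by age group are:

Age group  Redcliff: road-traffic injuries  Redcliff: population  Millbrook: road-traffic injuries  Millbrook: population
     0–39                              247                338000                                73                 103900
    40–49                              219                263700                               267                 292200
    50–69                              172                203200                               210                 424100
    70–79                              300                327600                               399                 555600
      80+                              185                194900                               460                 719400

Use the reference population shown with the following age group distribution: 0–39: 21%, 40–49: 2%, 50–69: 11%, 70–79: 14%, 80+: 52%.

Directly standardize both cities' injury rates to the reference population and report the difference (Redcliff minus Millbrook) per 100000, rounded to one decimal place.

23.2

Age-specific rates per 100000 for Redcliff: 73.08, 83.05, 84.65, 91.58, 94.92.
For Millbrook: 70.26, 91.38, 49.52, 71.81, 63.94.
Standard weights: 0.21, 0.02, 0.11, 0.14, 0.52.
Redcliff: 0.2100×73.08 + 0.0200×83.05 + 0.1100×84.65 + 0.1400×91.58 + 0.5200×94.92 = 88.4973 per 100000.
Millbrook: 0.2100×70.26 + 0.0200×91.38 + 0.1100×49.52 + 0.1400×71.81 + 0.5200×63.94 = 65.3328 per 100000.
Difference = 88.4973 − 65.3328 = 23.1645.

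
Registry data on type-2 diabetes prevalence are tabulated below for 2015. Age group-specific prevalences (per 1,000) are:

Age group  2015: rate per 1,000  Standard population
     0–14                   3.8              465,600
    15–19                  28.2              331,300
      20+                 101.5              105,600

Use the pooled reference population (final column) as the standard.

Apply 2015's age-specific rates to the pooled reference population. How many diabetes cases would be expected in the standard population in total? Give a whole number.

Expected diabetes cases = Σ (standard pop × age-specific rate ÷ 1,000)
= 465,600×3.8/1,000 + 331,300×28.2/1,000 + 105,600×101.5/1,000
= 1769.28 + 9342.66 + 10718.40 = 21830.34.

21830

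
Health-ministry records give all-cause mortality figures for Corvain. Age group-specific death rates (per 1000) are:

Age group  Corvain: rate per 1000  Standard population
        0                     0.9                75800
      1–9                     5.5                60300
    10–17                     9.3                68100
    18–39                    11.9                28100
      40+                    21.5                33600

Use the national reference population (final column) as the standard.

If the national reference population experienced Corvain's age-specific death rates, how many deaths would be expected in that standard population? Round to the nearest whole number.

2090

Expected deaths = Σ (standard pop × age-specific rate ÷ 1000)
= 75800×0.9/1000 + 60300×5.5/1000 + 68100×9.3/1000 + 28100×11.9/1000 + 33600×21.5/1000
= 68.22 + 331.65 + 633.33 + 334.39 + 722.40 = 2089.99.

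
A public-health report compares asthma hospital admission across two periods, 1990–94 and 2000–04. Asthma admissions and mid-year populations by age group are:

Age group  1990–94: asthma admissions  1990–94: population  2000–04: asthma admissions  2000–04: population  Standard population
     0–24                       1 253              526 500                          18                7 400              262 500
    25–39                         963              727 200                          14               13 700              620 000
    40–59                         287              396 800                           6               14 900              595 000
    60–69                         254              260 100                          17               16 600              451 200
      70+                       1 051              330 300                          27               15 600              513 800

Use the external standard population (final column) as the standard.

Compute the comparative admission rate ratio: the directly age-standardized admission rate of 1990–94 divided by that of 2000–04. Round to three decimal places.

Age-specific rates per 10 000 for 1990–94: 23.80, 13.24, 7.23, 9.77, 31.82.
For 2000–04: 24.32, 10.22, 4.03, 10.24, 17.31.
Standard total = 2 442 500; weights = 0.1075, 0.2538, 0.2436, 0.1847, 0.2104.
1990–94: 0.1075×23.80 + 0.2538×13.24 + 0.2436×7.23 + 0.1847×9.77 + 0.2104×31.82 = 16.1786 per 10 000.
2000–04: 0.1075×24.32 + 0.2538×10.22 + 0.2436×4.03 + 0.1847×10.24 + 0.2104×17.31 = 11.7217 per 10 000.
Ratio = 16.1786 ÷ 11.7217 = 1.38022.

1.380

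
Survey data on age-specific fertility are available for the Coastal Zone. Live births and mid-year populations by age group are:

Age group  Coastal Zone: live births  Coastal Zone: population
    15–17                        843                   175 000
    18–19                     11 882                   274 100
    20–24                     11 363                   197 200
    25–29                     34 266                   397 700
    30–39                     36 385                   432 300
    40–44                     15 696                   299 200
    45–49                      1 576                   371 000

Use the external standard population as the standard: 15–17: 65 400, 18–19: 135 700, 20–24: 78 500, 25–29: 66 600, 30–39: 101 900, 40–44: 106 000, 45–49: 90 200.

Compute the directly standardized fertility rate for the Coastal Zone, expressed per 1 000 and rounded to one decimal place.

Age-specific rates per 1 000 for the Coastal Zone: 4.817, 43.349, 57.622, 86.160, 84.166, 52.460, 4.248.
Standard total = 644 300; weights = 0.1015, 0.2106, 0.1218, 0.1034, 0.1582, 0.1645, 0.1400.
Standardized rate: 0.1015×4.817 + 0.2106×43.349 + 0.1218×57.622 + 0.1034×86.160 + 0.1582×84.166 + 0.1645×52.460 + 0.1400×4.248 = 48.0825 per 1 000.

48.1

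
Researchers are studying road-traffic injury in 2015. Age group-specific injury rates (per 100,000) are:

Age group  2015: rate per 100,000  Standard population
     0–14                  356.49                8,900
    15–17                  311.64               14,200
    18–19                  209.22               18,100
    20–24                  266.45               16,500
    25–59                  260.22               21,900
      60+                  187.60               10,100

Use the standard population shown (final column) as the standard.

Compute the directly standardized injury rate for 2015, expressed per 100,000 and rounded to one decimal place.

260.6

Standard total = 89,700; weights = 0.0992, 0.1583, 0.2018, 0.1839, 0.2441, 0.1126.
Standardized rate: 0.0992×356.49 + 0.1583×311.64 + 0.2018×209.22 + 0.1839×266.45 + 0.2441×260.22 + 0.1126×187.60 = 260.5901 per 100,000.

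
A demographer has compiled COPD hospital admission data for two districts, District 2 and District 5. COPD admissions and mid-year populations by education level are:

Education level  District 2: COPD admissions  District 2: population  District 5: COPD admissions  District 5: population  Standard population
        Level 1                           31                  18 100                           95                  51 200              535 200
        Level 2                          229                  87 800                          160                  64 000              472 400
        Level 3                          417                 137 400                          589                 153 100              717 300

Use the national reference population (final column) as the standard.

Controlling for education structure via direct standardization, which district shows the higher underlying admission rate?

District 5

Education-specific rates per 10 000 for District 2: 17.13, 26.08, 30.35.
For District 5: 18.55, 25.00, 38.47.
Standard total = 1 724 900; weights = 0.3103, 0.2739, 0.4159.
District 2: 0.3103×17.13 + 0.2739×26.08 + 0.4159×30.35 = 25.0781 per 10 000.
District 5: 0.3103×18.55 + 0.2739×25.00 + 0.4159×38.47 = 28.6023 per 10 000.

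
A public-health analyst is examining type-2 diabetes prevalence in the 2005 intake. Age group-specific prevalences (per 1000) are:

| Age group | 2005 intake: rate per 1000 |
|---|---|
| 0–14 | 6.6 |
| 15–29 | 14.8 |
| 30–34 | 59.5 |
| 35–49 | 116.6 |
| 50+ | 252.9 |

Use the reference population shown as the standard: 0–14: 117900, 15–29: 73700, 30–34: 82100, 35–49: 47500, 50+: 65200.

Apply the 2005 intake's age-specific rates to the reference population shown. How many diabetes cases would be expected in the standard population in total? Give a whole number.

Expected diabetes cases = Σ (standard pop × age-specific rate ÷ 1000)
= 117900×6.6/1000 + 73700×14.8/1000 + 82100×59.5/1000 + 47500×116.6/1000 + 65200×252.9/1000
= 778.14 + 1090.76 + 4884.95 + 5538.50 + 16489.08 = 28781.43.

28781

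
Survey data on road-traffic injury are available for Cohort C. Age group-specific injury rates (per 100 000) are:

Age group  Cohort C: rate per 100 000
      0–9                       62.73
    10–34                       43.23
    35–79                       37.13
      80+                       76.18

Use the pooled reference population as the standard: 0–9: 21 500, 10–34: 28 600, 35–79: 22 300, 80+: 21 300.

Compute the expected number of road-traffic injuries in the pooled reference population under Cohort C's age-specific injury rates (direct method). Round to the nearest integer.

50

Expected road-traffic injuries = Σ (standard pop × age-specific rate ÷ 100 000)
= 21 500×62.73/100 000 + 28 600×43.23/100 000 + 22 300×37.13/100 000 + 21 300×76.18/100 000
= 13.49 + 12.36 + 8.28 + 16.23 = 50.36.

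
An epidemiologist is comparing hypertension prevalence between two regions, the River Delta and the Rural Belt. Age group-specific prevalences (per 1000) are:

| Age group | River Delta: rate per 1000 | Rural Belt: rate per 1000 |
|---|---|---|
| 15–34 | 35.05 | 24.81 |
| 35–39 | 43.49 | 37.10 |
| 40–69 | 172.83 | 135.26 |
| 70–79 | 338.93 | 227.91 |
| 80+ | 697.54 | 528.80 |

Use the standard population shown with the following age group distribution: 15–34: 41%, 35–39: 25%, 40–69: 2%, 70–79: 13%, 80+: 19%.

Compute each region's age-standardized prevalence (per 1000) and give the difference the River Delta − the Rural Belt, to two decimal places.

Standard weights: 0.41, 0.25, 0.02, 0.13, 0.19.
The River Delta: 0.4100×35.05 + 0.2500×43.49 + 0.0200×172.83 + 0.1300×338.93 + 0.1900×697.54 = 205.2931 per 1000.
The Rural Belt: 0.4100×24.81 + 0.2500×37.10 + 0.0200×135.26 + 0.1300×227.91 + 0.1900×528.80 = 152.2526 per 1000.
Difference = 205.2931 − 152.2526 = 53.0405.

53.04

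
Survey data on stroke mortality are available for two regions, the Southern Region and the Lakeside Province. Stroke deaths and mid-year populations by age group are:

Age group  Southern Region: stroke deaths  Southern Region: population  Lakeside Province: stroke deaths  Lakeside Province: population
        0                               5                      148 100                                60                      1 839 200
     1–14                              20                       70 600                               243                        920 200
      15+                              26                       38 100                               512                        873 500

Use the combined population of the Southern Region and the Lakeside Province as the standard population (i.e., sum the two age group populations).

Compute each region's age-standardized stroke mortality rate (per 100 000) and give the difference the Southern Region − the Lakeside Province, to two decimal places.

2.80

Age-specific rates per 100 000 for the Southern Region: 3.38, 28.33, 68.24.
For the Lakeside Province: 3.26, 26.41, 58.61.
Combined standard total = 3 889 700; weights = 0.5109, 0.2547, 0.2344.
The Southern Region: 0.5109×3.38 + 0.2547×28.33 + 0.2344×68.24 = 24.9341 per 100 000.
The Lakeside Province: 0.5109×3.26 + 0.2547×26.41 + 0.2344×58.61 = 22.1304 per 100 000.
Difference = 24.9341 − 22.1304 = 2.8037.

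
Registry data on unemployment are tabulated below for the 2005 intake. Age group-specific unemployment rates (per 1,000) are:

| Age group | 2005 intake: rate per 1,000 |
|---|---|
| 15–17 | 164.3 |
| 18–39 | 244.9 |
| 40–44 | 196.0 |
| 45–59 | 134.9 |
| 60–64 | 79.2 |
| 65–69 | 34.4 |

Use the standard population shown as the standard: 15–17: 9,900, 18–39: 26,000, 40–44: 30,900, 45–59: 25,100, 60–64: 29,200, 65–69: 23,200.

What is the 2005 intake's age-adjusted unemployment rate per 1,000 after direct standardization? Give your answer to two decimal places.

142.39

Standard total = 144,300; weights = 0.0686, 0.1802, 0.2141, 0.1739, 0.2024, 0.1608.
Standardized rate: 0.0686×164.3 + 0.1802×244.9 + 0.2141×196.0 + 0.1739×134.9 + 0.2024×79.2 + 0.1608×34.4 = 142.3914 per 1,000.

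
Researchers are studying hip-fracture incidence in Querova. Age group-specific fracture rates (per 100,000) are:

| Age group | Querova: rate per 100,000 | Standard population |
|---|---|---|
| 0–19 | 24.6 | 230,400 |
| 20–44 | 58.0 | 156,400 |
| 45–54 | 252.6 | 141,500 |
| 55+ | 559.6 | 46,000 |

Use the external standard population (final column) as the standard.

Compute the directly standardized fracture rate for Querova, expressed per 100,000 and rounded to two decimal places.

Standard total = 574,300; weights = 0.4012, 0.2723, 0.2464, 0.0801.
Standardized rate: 0.4012×24.6 + 0.2723×58.0 + 0.2464×252.6 + 0.0801×559.6 = 132.7243 per 100,000.

132.72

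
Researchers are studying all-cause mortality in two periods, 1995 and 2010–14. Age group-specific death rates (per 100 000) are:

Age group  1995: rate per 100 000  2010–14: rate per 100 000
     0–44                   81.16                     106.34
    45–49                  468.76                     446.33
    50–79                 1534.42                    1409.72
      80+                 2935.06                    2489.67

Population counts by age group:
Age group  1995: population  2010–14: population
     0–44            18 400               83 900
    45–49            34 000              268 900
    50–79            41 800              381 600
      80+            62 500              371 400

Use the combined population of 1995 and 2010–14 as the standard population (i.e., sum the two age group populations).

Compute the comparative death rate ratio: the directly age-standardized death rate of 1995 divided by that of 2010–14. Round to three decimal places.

1.137

Combined standard total = 1 262 500; weights = 0.0810, 0.2399, 0.3354, 0.3437.
1995: 0.0810×81.16 + 0.2399×468.76 + 0.3354×1534.42 + 0.3437×2935.06 = 1642.3652 per 100 000.
2010–14: 0.0810×106.34 + 0.2399×446.33 + 0.3354×1409.72 + 0.3437×2489.67 = 1444.1309 per 100 000.
Ratio = 1642.3652 ÷ 1444.1309 = 1.13727.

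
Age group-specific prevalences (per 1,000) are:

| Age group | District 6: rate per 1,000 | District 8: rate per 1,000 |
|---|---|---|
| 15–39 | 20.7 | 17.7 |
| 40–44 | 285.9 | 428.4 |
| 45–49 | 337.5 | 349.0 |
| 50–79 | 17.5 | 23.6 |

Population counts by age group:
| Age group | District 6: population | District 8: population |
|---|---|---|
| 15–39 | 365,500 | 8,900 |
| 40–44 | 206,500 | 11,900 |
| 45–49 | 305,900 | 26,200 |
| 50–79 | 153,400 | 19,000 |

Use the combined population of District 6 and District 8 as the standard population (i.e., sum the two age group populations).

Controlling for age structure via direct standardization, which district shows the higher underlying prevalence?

District 8

Combined standard total = 1,097,300; weights = 0.3412, 0.1990, 0.3027, 0.1571.
District 6: 0.3412×20.7 + 0.1990×285.9 + 0.3027×337.5 + 0.1571×17.5 = 168.8612 per 1,000.
District 8: 0.3412×17.7 + 0.1990×428.4 + 0.3027×349.0 + 0.1571×23.6 = 200.6388 per 1,000.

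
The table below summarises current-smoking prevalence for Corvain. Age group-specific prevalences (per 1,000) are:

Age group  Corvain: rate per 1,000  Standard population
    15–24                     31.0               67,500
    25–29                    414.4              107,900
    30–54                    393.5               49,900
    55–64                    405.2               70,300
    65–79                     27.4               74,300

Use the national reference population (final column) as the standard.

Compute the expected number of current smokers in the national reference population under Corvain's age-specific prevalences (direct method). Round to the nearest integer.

Expected current smokers = Σ (standard pop × age-specific rate ÷ 1,000)
= 67,500×31.0/1,000 + 107,900×414.4/1,000 + 49,900×393.5/1,000 + 70,300×405.2/1,000 + 74,300×27.4/1,000
= 2092.50 + 44713.76 + 19635.65 + 28485.56 + 2035.82 = 96963.29.

96963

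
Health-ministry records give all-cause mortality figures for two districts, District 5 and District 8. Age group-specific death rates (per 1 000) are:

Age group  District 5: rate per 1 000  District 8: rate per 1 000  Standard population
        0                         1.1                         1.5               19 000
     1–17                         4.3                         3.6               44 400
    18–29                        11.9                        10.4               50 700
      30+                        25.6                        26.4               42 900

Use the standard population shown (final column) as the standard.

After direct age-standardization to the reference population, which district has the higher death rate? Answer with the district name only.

District 5

Standard total = 157 000; weights = 0.1210, 0.2828, 0.3229, 0.2732.
District 5: 0.1210×1.1 + 0.2828×4.3 + 0.3229×11.9 + 0.2732×25.6 = 12.1872 per 1 000.
District 8: 0.1210×1.5 + 0.2828×3.6 + 0.3229×10.4 + 0.2732×26.4 = 11.7718 per 1 000.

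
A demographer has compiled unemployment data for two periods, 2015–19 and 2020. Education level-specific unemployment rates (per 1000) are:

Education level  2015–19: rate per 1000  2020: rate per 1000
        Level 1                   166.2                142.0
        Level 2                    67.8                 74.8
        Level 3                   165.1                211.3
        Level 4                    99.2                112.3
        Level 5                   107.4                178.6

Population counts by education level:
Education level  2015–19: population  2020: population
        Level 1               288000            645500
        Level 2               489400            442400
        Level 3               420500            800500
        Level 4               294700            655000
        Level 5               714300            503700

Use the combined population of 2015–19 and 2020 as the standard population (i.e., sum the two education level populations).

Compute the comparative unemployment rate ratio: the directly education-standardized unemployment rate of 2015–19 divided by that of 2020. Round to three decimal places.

0.822

Combined standard total = 5254000; weights = 0.1777, 0.1774, 0.2324, 0.1808, 0.2318.
2015–19: 0.1777×166.2 + 0.1774×67.8 + 0.2324×165.1 + 0.1808×99.2 + 0.2318×107.4 = 122.7511 per 1000.
2020: 0.1777×142.0 + 0.1774×74.8 + 0.2324×211.3 + 0.1808×112.3 + 0.2318×178.6 = 149.3032 per 1000.
Ratio = 122.7511 ÷ 149.3032 = 0.82216.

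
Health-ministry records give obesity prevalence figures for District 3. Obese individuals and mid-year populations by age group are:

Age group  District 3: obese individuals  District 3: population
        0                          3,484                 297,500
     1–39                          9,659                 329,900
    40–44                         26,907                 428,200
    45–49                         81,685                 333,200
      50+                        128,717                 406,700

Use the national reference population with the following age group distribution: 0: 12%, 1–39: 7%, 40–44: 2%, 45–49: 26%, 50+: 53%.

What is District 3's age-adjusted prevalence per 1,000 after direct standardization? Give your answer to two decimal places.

236.19

Age-specific rates per 1,000 for District 3: 11.711, 29.279, 62.837, 245.153, 316.491.
Standard weights: 0.12, 0.07, 0.02, 0.26, 0.53.
Standardized rate: 0.1200×11.711 + 0.0700×29.279 + 0.0200×62.837 + 0.2600×245.153 + 0.5300×316.491 = 236.1917 per 1,000.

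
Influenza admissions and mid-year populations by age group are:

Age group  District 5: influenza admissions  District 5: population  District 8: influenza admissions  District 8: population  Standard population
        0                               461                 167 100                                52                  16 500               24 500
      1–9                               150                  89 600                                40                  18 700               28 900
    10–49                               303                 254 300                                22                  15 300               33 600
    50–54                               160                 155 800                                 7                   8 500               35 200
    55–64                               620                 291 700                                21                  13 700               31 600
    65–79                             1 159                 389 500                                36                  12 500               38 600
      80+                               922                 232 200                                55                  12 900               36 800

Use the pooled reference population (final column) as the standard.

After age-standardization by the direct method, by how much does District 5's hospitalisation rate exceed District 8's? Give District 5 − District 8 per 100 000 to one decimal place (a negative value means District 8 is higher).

Age-specific rates per 100 000 for District 5: 275.88, 167.41, 119.15, 102.70, 212.55, 297.56, 397.07.
For District 8: 315.15, 213.90, 143.79, 82.35, 153.28, 288.00, 426.36.
Standard total = 229 200; weights = 0.1069, 0.1261, 0.1466, 0.1536, 0.1379, 0.1684, 0.1606.
District 5: 0.1069×275.88 + 0.1261×167.41 + 0.1466×119.15 + 0.1536×102.70 + 0.1379×212.55 + 0.1684×297.56 + 0.1606×397.07 = 227.0079 per 100 000.
District 8: 0.1069×315.15 + 0.1261×213.90 + 0.1466×143.79 + 0.1536×82.35 + 0.1379×153.28 + 0.1684×288.00 + 0.1606×426.36 = 232.4771 per 100 000.
Difference = 227.0079 − 232.4771 = -5.4691.

-5.5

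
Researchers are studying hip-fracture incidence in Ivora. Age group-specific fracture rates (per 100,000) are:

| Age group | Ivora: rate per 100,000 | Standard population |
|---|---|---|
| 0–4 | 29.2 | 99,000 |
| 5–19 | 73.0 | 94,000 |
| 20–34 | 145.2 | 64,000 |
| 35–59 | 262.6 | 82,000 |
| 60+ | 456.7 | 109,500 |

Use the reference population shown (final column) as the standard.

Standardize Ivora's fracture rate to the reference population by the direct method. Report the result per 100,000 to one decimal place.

202.0

Standard total = 448,500; weights = 0.2207, 0.2096, 0.1427, 0.1828, 0.2441.
Standardized rate: 0.2207×29.2 + 0.2096×73.0 + 0.1427×145.2 + 0.1828×262.6 + 0.2441×456.7 = 201.9787 per 100,000.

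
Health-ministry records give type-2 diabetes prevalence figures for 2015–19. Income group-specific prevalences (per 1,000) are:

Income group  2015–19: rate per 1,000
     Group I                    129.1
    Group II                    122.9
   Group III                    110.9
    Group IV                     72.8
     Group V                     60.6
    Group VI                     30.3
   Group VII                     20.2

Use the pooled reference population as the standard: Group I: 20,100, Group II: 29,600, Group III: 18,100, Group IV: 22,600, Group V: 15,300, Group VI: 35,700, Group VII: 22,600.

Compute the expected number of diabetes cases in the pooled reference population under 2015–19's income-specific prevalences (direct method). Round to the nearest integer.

12351

Expected diabetes cases = Σ (standard pop × income-specific rate ÷ 1,000)
= 20,100×129.1/1,000 + 29,600×122.9/1,000 + 18,100×110.9/1,000 + 22,600×72.8/1,000 + 15,300×60.6/1,000 + 35,700×30.3/1,000 + 22,600×20.2/1,000
= 2594.91 + 3637.84 + 2007.29 + 1645.28 + 927.18 + 1081.71 + 456.52 = 12350.73.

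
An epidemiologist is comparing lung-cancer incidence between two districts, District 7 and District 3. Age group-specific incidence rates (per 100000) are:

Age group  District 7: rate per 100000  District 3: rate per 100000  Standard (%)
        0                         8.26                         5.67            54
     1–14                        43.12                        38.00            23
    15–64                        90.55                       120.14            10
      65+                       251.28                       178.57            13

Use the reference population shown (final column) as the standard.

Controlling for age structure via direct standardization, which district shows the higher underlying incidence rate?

Standard weights: 0.54, 0.23, 0.10, 0.13.
District 7: 0.5400×8.26 + 0.2300×43.12 + 0.1000×90.55 + 0.1300×251.28 = 56.0994 per 100000.
District 3: 0.5400×5.67 + 0.2300×38.00 + 0.1000×120.14 + 0.1300×178.57 = 47.0299 per 100000.

District 7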